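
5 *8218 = 41090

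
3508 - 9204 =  - 5696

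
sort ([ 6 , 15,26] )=[ 6,15,26] 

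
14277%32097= 14277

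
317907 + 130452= 448359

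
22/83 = 22/83 = 0.27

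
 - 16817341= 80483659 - 97301000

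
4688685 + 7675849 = 12364534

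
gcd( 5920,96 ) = 32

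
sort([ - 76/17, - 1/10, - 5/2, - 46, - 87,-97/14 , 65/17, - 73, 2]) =[ - 87, - 73, - 46,  -  97/14, - 76/17, - 5/2, - 1/10,2,65/17 ] 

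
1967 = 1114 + 853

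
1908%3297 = 1908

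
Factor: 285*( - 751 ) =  - 214035 = - 3^1*5^1*19^1*751^1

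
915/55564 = 915/55564= 0.02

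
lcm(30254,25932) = 181524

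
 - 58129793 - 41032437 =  - 99162230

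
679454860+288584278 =968039138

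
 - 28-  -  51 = 23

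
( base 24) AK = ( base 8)404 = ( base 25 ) aa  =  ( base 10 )260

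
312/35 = 312/35 = 8.91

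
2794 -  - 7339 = 10133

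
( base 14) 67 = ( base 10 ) 91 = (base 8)133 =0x5b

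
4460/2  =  2230 =2230.00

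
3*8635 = 25905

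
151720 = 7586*20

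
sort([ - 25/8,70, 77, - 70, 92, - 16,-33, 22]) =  [ - 70,  -  33, - 16, - 25/8,22, 70, 77, 92 ] 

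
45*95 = 4275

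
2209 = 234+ 1975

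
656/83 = 7 + 75/83= 7.90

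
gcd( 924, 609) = 21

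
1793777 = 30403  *59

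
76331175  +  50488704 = 126819879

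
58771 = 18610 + 40161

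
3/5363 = 3/5363  =  0.00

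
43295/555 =78 +1/111 = 78.01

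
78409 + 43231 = 121640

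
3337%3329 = 8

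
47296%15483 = 847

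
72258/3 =24086 = 24086.00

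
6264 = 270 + 5994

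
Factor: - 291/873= - 1/3 = -  3^( - 1)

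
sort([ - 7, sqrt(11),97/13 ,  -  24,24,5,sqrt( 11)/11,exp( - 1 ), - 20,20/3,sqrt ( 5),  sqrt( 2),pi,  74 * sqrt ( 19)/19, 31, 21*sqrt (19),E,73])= [  -  24, - 20, - 7,sqrt(11) /11,exp( - 1), sqrt ( 2 ), sqrt (5),E,pi,sqrt( 11),5,20/3, 97/13,74*sqrt(19 ) /19, 24, 31, 73,21 * sqrt( 19) ] 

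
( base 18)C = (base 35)C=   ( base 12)10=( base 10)12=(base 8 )14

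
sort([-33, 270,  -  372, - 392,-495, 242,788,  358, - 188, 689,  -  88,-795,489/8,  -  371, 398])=[ - 795, -495, -392 ,  -  372 ,-371, - 188, - 88,  -  33,489/8,242, 270,358, 398, 689,788]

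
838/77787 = 838/77787  =  0.01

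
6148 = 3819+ 2329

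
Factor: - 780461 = -11^1*70951^1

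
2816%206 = 138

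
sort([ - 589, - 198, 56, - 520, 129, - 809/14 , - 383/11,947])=[ - 589, - 520, - 198, - 809/14, - 383/11,  56, 129,947]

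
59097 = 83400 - 24303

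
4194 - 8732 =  - 4538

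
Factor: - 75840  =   - 2^6*3^1*5^1*79^1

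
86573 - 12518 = 74055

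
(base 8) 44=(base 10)36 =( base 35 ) 11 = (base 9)40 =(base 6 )100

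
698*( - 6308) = - 4402984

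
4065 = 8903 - 4838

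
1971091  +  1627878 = 3598969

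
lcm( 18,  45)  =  90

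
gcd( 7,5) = 1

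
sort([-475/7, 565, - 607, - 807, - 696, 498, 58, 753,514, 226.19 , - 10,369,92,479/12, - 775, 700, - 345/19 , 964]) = [ - 807, - 775,-696,-607,  -  475/7, - 345/19,  -  10, 479/12,58, 92, 226.19, 369, 498, 514, 565 , 700, 753, 964] 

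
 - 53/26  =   - 53/26  =  - 2.04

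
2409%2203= 206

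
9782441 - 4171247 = 5611194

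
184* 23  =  4232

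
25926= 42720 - 16794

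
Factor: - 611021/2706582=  - 2^( -1) * 3^(  -  1)*19^1*32159^1*451097^( - 1)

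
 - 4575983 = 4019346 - 8595329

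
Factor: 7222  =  2^1*23^1*157^1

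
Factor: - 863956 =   -  2^2*43^1 * 5023^1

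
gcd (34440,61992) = 6888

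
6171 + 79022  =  85193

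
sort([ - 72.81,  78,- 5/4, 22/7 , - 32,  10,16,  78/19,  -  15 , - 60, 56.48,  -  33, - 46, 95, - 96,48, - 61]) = [ - 96,- 72.81 ,  -  61, - 60, - 46, - 33 , - 32 , - 15,-5/4  ,  22/7,  78/19,  10,16,48 , 56.48,78,95]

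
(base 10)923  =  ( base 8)1633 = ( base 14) 49D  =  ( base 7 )2456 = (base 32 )SR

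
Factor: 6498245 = 5^1*13^1 * 257^1*389^1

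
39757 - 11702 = 28055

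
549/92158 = 549/92158 = 0.01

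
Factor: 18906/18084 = 23/22= 2^( -1)*11^( - 1 )*23^1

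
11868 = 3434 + 8434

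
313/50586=313/50586 = 0.01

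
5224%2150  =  924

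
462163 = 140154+322009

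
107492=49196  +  58296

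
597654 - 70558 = 527096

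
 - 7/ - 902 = 7/902 = 0.01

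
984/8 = 123 = 123.00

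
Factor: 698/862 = 349^1*431^ ( - 1 )  =  349/431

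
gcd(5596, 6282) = 2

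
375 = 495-120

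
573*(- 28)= - 16044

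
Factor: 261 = 3^2*29^1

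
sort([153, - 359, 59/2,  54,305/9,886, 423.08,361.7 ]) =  [-359, 59/2,305/9,54, 153, 361.7,423.08 , 886]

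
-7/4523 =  - 1 + 4516/4523 = - 0.00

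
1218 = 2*609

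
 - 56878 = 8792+  -  65670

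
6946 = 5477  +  1469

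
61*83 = 5063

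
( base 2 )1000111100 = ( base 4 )20330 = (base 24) NK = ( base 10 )572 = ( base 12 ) 3b8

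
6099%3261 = 2838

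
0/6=0 =0.00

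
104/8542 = 52/4271 = 0.01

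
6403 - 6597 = -194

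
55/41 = 1 + 14/41 =1.34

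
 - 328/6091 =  - 328/6091 = -0.05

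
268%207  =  61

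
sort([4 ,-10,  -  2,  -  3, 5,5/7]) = [ - 10,  -  3 , - 2,5/7,4,5 ] 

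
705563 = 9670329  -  8964766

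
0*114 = 0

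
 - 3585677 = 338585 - 3924262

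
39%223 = 39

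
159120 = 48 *3315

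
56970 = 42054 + 14916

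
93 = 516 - 423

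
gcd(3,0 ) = 3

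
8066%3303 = 1460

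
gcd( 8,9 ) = 1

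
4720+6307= 11027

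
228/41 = 228/41 = 5.56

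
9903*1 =9903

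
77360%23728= 6176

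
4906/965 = 4906/965 = 5.08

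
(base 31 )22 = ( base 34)1u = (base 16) 40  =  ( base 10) 64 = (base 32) 20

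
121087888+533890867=654978755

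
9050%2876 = 422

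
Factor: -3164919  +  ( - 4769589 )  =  -7934508 = -  2^2 * 3^2*220403^1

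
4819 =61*79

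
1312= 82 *16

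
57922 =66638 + - 8716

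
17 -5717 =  - 5700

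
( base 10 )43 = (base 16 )2B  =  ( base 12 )37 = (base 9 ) 47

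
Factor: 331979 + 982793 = 2^2*23^1 *31^1 * 461^1 = 1314772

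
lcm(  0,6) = 0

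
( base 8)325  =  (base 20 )AD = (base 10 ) 213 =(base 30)73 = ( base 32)6L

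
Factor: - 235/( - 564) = 5/12 = 2^( - 2 )*3^(-1 )*5^1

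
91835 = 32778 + 59057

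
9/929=9/929 = 0.01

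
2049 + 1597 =3646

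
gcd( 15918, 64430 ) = 758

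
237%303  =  237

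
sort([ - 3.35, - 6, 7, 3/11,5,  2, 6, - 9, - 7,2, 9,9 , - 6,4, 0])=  [-9, - 7, - 6, -6, - 3.35, 0,3/11, 2,2, 4,5, 6,  7,9, 9]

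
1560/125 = 312/25=   12.48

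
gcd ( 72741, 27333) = 3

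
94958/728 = 130 + 159/364 =130.44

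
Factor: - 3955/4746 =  - 2^(  -  1 ) *3^( - 1)* 5^1 = -5/6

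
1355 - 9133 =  - 7778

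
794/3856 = 397/1928 = 0.21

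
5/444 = 5/444=0.01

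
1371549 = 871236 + 500313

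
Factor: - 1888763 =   -  1888763^1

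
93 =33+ 60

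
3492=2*1746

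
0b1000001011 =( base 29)I1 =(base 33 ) fs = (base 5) 4043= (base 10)523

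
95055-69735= 25320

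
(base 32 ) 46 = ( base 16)86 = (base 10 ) 134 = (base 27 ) 4Q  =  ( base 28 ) 4m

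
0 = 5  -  5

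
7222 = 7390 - 168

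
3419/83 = 41+16/83 = 41.19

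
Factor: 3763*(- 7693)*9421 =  - 272726258539   =  - 7^2*53^1*71^1*157^1*9421^1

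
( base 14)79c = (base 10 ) 1510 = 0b10111100110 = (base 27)21p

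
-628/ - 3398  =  314/1699 = 0.18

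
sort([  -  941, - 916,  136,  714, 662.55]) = [ - 941, - 916, 136, 662.55, 714 ] 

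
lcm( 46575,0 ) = 0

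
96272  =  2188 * 44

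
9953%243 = 233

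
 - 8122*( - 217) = 1762474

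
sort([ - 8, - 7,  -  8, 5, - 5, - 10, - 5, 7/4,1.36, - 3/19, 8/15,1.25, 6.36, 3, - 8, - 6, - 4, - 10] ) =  [ - 10, -10, - 8, - 8, - 8, - 7, - 6, - 5, - 5,  -  4,- 3/19, 8/15, 1.25, 1.36, 7/4,3, 5, 6.36] 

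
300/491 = 300/491 = 0.61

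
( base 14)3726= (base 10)9638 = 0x25A6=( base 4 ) 2112212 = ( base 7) 40046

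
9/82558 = 9/82558= 0.00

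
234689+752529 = 987218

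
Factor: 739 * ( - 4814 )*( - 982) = 2^2*29^1 * 83^1*491^1*739^1  =  3493510172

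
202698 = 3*67566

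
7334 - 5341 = 1993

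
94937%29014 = 7895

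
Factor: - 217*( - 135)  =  29295   =  3^3 *5^1  *7^1*31^1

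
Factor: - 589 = -19^1 * 31^1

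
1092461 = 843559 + 248902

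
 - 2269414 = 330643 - 2600057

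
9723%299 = 155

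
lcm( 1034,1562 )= 73414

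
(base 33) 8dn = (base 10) 9164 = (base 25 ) ege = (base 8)21714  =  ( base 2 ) 10001111001100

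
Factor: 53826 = 2^1*3^1*8971^1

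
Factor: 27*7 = 189 = 3^3*7^1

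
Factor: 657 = 3^2*73^1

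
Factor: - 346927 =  - 7^1*29^1*1709^1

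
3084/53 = 58 + 10/53 = 58.19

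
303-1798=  - 1495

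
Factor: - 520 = - 2^3*5^1*13^1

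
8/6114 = 4/3057 =0.00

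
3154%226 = 216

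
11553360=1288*8970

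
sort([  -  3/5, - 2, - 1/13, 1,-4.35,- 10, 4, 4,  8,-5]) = [ - 10,  -  5, - 4.35,-2,-3/5, - 1/13, 1 , 4, 4,8]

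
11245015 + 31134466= 42379481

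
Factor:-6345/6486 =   -  45/46=- 2^ ( - 1)*3^2*5^1*23^(  -  1)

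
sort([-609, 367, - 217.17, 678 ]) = [ - 609, - 217.17, 367, 678 ]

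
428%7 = 1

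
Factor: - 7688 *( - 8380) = 2^5*5^1 * 31^2*419^1 = 64425440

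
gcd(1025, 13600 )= 25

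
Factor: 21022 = 2^1*23^1*457^1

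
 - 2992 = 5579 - 8571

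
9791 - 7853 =1938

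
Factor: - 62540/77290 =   -  2^1 * 53^1*131^(  -  1 ) =- 106/131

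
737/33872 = 737/33872 = 0.02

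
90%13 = 12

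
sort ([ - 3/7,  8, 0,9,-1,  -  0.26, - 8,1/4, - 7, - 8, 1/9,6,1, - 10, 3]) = [ - 10,  -  8,- 8, - 7, - 1, - 3/7, - 0.26,0, 1/9,1/4,1,3, 6, 8, 9 ]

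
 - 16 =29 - 45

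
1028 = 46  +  982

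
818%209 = 191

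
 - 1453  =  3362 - 4815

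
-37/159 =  - 37/159 =- 0.23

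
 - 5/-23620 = 1/4724 = 0.00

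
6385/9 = 6385/9 = 709.44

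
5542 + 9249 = 14791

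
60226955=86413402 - 26186447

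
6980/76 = 91 + 16/19 = 91.84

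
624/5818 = 312/2909 = 0.11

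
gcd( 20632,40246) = 2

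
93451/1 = 93451 = 93451.00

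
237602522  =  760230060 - 522627538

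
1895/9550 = 379/1910=0.20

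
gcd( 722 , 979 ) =1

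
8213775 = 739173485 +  - 730959710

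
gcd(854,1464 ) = 122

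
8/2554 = 4/1277= 0.00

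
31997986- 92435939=-60437953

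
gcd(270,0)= 270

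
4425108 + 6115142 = 10540250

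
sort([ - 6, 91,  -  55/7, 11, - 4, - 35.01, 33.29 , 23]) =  [ - 35.01,  -  55/7, - 6, - 4, 11, 23, 33.29, 91]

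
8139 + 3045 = 11184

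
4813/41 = 4813/41 = 117.39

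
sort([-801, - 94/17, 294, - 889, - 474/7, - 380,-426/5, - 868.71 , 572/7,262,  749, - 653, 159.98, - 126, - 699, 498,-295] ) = [ -889, - 868.71, - 801, - 699, - 653, - 380,  -  295, - 126, - 426/5, - 474/7, - 94/17,572/7, 159.98,  262, 294, 498,749 ]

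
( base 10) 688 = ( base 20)1E8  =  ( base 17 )268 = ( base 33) ks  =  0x2b0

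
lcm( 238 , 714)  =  714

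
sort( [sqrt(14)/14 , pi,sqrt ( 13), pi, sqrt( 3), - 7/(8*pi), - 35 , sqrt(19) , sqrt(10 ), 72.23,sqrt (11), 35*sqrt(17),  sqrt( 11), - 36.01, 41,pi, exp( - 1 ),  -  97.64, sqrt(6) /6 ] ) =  [ - 97.64, - 36.01, - 35,-7/( 8*pi), sqrt( 14 ) /14, exp(-1 ), sqrt( 6 )/6, sqrt(3 ),  pi,pi,  pi,sqrt( 10),  sqrt( 11), sqrt( 11 ), sqrt( 13 ),sqrt(19),41, 72.23, 35*sqrt (17)]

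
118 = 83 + 35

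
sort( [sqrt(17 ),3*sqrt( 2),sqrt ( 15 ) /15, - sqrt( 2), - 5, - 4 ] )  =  [ - 5, - 4, - sqrt(2),sqrt (15 ) /15,sqrt (17 ),  3*sqrt( 2) ] 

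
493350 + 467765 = 961115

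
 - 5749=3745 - 9494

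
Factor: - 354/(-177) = 2= 2^1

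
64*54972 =3518208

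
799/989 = 799/989 = 0.81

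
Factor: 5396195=5^1*7^1*53^1* 2909^1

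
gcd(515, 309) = 103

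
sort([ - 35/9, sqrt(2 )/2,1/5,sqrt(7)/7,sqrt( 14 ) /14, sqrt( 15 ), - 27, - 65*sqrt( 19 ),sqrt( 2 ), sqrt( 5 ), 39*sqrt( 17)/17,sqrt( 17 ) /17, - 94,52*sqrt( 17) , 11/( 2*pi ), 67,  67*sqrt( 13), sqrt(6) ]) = [-65*sqrt( 19), - 94, - 27, - 35/9,1/5,  sqrt( 17 ) /17 , sqrt(14 ) /14,sqrt(7)/7,sqrt(2) /2,sqrt( 2 ), 11/(2*pi),sqrt( 5 ),sqrt(6 ), sqrt( 15),39*sqrt( 17)/17, 67, 52*sqrt( 17 ),67*sqrt( 13 )] 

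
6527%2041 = 404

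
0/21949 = 0 = 0.00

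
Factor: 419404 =2^2 * 104851^1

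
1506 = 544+962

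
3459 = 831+2628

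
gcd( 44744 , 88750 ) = 2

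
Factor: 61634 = 2^1*30817^1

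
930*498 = 463140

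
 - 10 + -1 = -11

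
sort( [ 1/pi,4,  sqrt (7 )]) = [ 1/pi,sqrt ( 7), 4] 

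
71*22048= 1565408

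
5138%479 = 348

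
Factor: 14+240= 254 = 2^1*127^1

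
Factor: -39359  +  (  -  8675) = - 48034= - 2^1  *7^1*47^1*73^1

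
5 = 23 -18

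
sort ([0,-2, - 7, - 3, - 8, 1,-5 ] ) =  [ -8, - 7,  -  5, - 3,- 2,  0,1 ] 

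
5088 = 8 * 636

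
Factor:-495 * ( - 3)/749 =1485/749 = 3^3*5^1*7^( - 1 )*11^1*107^( - 1 )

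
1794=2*897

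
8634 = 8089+545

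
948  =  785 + 163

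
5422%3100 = 2322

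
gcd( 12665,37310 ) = 5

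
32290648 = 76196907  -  43906259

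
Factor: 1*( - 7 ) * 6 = - 42= - 2^1*3^1*7^1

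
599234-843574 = -244340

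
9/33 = 3/11 = 0.27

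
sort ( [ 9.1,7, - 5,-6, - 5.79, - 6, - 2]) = [-6 ,-6,-5.79 , - 5, - 2,7,9.1 ] 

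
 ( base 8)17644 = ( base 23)F74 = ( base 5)224400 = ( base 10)8100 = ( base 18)1700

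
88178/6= 44089/3 =14696.33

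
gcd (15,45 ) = 15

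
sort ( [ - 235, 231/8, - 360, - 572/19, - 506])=[ - 506, - 360, - 235, - 572/19, 231/8 ]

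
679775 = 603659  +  76116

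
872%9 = 8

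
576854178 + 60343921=637198099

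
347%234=113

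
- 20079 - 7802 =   -  27881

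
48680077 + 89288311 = 137968388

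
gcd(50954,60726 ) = 698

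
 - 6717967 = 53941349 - 60659316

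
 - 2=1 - 3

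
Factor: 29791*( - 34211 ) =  - 1019179901 = -31^3*34211^1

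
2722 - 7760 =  - 5038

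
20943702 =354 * 59163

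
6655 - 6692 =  - 37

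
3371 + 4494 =7865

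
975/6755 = 195/1351 = 0.14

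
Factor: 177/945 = 59/315 = 3^(  -  2) * 5^(-1)*7^ (-1 ) * 59^1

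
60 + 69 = 129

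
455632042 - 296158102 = 159473940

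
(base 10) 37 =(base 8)45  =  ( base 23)1e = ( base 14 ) 29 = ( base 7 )52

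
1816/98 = 908/49 = 18.53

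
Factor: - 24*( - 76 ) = 2^5 * 3^1*19^1  =  1824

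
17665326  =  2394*7379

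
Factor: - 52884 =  - 2^2*3^2*13^1*113^1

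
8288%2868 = 2552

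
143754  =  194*741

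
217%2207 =217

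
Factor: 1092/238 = 2^1 * 3^1*13^1*17^( - 1)=78/17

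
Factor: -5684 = -2^2*7^2* 29^1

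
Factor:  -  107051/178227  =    -  373/621  =  - 3^( - 3)*23^(  -  1)*373^1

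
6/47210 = 3/23605  =  0.00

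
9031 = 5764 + 3267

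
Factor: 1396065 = 3^1 * 5^1*11^1*8461^1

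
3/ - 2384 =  - 1 + 2381/2384= - 0.00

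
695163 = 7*99309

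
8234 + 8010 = 16244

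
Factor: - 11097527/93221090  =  -2^( - 1) * 5^ (  -  1 )*7^1 *751^1 * 2111^1 * 9322109^( - 1 )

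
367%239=128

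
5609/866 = 6 + 413/866 = 6.48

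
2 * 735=1470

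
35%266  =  35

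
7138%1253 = 873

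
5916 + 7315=13231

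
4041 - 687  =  3354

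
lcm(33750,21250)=573750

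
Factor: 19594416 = 2^4*3^1*408217^1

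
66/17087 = 66/17087 = 0.00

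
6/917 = 6/917=0.01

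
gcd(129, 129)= 129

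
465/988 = 465/988 = 0.47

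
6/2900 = 3/1450 = 0.00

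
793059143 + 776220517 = 1569279660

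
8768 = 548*16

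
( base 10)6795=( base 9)10280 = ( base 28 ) 8ij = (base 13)3129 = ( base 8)15213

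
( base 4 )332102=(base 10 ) 3986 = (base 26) 5n8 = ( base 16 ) F92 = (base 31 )44I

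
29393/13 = 2261 = 2261.00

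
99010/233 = 424  +  218/233 = 424.94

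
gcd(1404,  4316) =52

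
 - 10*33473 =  - 334730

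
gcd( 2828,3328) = 4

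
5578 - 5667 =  - 89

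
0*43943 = 0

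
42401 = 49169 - 6768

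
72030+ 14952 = 86982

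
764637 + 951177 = 1715814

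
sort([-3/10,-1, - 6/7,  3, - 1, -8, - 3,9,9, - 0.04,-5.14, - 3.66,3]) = [ - 8,-5.14, - 3.66,  -  3,-1, - 1 ,-6/7,  -  3/10,  -  0.04,  3, 3,9, 9 ] 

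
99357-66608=32749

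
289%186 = 103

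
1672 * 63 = 105336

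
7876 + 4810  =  12686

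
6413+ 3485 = 9898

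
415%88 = 63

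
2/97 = 2/97 = 0.02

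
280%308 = 280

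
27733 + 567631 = 595364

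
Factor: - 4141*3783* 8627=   -  3^1*13^1*41^1*97^1*101^1*8627^1 = - 135145431681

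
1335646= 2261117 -925471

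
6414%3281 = 3133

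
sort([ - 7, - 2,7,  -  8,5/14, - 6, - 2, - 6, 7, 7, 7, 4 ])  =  [ - 8, - 7,-6,  -  6, - 2, - 2, 5/14,4, 7, 7, 7,7 ] 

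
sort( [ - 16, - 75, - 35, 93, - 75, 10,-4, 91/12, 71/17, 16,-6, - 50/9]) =[ - 75, - 75 , - 35, - 16,-6, - 50/9,-4, 71/17,91/12 , 10,  16, 93 ] 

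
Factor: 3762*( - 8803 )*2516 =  - 83322085176 = - 2^3 * 3^2 * 11^1 * 17^1*19^1*37^1*8803^1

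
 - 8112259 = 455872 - 8568131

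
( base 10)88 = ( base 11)80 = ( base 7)154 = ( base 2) 1011000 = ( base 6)224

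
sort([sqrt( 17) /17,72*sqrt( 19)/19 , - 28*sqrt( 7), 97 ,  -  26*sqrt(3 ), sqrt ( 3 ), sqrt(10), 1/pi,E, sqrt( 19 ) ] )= [ - 28 * sqrt( 7),-26 * sqrt(3),  sqrt(17) /17, 1/pi,sqrt(3 ), E, sqrt(10 ), sqrt(19),72*sqrt( 19)/19,97]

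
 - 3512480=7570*(  -  464 )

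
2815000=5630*500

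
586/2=293= 293.00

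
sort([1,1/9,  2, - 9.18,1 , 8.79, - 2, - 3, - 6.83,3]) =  [ - 9.18,-6.83,  -  3,  -  2,1/9, 1,1,2 , 3, 8.79]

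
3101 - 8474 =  - 5373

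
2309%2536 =2309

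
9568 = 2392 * 4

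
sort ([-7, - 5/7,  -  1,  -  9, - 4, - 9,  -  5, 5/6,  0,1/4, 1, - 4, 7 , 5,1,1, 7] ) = [-9,-9, - 7, - 5, - 4, -4 ,  -  1  , - 5/7,0,1/4,5/6,1,1,1,5, 7, 7 ]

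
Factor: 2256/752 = 3^1 = 3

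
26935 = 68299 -41364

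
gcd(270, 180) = 90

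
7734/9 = 859  +  1/3 = 859.33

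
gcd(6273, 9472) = 1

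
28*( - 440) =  - 12320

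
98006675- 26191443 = 71815232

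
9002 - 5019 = 3983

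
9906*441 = 4368546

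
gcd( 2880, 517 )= 1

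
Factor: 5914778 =2^1*2957389^1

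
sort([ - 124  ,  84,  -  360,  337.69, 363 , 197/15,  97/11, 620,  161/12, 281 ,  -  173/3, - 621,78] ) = [ - 621,-360, - 124, - 173/3, 97/11  ,  197/15,  161/12, 78,  84,281, 337.69, 363,620]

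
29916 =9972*3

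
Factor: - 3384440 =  - 2^3 * 5^1*211^1  *  401^1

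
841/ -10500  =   -841/10500= - 0.08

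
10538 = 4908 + 5630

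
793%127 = 31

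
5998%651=139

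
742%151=138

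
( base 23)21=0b101111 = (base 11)43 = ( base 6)115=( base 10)47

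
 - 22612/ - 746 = 30 + 116/373 = 30.31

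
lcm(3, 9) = 9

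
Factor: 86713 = 11^1*7883^1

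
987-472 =515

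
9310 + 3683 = 12993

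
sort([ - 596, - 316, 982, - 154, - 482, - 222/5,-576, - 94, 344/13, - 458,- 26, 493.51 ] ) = [ - 596, -576,  -  482,  -  458,-316, - 154, - 94,  -  222/5, - 26, 344/13,  493.51, 982 ] 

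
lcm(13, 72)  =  936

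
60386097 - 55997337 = 4388760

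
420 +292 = 712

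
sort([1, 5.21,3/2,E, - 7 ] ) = [ -7,1, 3/2,E,5.21] 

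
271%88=7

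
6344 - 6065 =279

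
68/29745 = 68/29745 =0.00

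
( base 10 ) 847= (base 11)700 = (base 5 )11342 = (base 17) 2fe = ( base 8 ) 1517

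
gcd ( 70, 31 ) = 1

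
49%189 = 49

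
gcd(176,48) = 16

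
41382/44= 1881/2 = 940.50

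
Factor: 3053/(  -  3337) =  - 43/47 = - 43^1 *47^ ( - 1 ) 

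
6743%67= 43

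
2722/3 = 2722/3 = 907.33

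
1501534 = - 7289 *(  -  206 ) 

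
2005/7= 2005/7 = 286.43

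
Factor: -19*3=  - 57 = - 3^1*19^1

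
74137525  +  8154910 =82292435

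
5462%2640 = 182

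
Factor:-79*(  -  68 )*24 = 128928 = 2^5 * 3^1*17^1*79^1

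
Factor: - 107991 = - 3^2*13^2*71^1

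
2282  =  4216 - 1934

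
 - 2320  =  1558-3878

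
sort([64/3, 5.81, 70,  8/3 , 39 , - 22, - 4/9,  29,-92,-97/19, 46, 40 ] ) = [ - 92, - 22, - 97/19 ,-4/9, 8/3, 5.81, 64/3, 29,39, 40, 46, 70 ]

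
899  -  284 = 615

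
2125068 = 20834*102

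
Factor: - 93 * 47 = -3^1*31^1*47^1 = - 4371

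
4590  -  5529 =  - 939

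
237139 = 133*1783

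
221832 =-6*( - 36972)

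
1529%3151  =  1529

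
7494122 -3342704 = 4151418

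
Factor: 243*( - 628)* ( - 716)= 2^4 * 3^5*157^1 * 179^1=109264464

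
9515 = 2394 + 7121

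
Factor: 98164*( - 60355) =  - 5924688220 = -  2^2*5^1*11^1*23^1*97^1 * 12071^1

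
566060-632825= -66765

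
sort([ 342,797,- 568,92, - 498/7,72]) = [ - 568, - 498/7,72,92, 342,797 ] 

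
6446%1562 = 198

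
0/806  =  0 = 0.00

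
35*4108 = 143780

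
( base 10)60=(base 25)2A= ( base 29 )22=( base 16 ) 3C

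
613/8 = 613/8 = 76.62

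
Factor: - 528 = -2^4*3^1*11^1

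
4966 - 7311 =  - 2345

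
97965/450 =2177/10 = 217.70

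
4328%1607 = 1114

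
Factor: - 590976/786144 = -324/431  =  - 2^2*3^4*431^( - 1 )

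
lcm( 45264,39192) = 3213744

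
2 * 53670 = 107340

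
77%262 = 77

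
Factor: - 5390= -2^1*5^1*7^2* 11^1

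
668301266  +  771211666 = 1439512932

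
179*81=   14499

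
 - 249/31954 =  - 1  +  31705/31954 = - 0.01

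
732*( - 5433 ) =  - 3976956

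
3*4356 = 13068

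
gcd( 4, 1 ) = 1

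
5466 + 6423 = 11889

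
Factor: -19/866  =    -  2^(-1)* 19^1*433^ ( - 1 )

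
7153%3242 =669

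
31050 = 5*6210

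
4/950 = 2/475 = 0.00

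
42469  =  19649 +22820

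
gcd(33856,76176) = 8464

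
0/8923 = 0 = 0.00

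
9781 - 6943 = 2838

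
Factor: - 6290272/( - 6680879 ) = 2^5*17^1*23^( - 1 )*31^1 * 373^1* 290473^(-1) 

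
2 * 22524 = 45048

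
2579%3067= 2579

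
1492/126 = 746/63 = 11.84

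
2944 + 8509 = 11453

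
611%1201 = 611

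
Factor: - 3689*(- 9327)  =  3^1 * 7^1*17^1*31^1*3109^1 = 34407303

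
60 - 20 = 40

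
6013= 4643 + 1370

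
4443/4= 1110+3/4 = 1110.75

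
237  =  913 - 676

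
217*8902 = 1931734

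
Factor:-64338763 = -64338763^1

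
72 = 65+7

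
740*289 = 213860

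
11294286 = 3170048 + 8124238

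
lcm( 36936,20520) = 184680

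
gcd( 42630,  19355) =245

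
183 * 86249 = 15783567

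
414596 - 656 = 413940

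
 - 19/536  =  -1+ 517/536 = - 0.04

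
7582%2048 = 1438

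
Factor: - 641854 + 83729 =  - 5^4 * 19^1*47^1 =- 558125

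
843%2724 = 843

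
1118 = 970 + 148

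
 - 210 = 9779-9989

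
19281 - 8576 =10705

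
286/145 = 286/145 = 1.97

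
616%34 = 4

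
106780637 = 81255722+25524915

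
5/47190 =1/9438= 0.00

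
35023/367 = 95  +  158/367 = 95.43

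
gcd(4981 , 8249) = 1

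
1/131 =1/131  =  0.01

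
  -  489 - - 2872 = 2383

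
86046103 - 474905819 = -388859716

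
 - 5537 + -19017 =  - 24554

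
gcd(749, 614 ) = 1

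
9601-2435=7166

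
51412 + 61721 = 113133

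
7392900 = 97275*76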